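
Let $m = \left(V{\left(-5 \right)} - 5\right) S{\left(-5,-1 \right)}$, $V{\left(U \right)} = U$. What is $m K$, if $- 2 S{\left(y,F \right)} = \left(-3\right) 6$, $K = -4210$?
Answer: $378900$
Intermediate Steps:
$S{\left(y,F \right)} = 9$ ($S{\left(y,F \right)} = - \frac{\left(-3\right) 6}{2} = \left(- \frac{1}{2}\right) \left(-18\right) = 9$)
$m = -90$ ($m = \left(-5 - 5\right) 9 = \left(-10\right) 9 = -90$)
$m K = \left(-90\right) \left(-4210\right) = 378900$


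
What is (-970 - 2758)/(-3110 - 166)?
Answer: 932/819 ≈ 1.1380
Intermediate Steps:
(-970 - 2758)/(-3110 - 166) = -3728/(-3276) = -3728*(-1/3276) = 932/819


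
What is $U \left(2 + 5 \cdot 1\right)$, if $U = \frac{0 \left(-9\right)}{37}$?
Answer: $0$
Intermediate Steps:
$U = 0$ ($U = 0 \cdot \frac{1}{37} = 0$)
$U \left(2 + 5 \cdot 1\right) = 0 \left(2 + 5 \cdot 1\right) = 0 \left(2 + 5\right) = 0 \cdot 7 = 0$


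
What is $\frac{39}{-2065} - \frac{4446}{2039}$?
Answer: $- \frac{9260511}{4210535} \approx -2.1994$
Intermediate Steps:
$\frac{39}{-2065} - \frac{4446}{2039} = 39 \left(- \frac{1}{2065}\right) - \frac{4446}{2039} = - \frac{39}{2065} - \frac{4446}{2039} = - \frac{9260511}{4210535}$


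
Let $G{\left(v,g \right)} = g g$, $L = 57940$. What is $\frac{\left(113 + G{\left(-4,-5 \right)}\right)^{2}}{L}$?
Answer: $\frac{4761}{14485} \approx 0.32868$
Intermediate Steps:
$G{\left(v,g \right)} = g^{2}$
$\frac{\left(113 + G{\left(-4,-5 \right)}\right)^{2}}{L} = \frac{\left(113 + \left(-5\right)^{2}\right)^{2}}{57940} = \left(113 + 25\right)^{2} \cdot \frac{1}{57940} = 138^{2} \cdot \frac{1}{57940} = 19044 \cdot \frac{1}{57940} = \frac{4761}{14485}$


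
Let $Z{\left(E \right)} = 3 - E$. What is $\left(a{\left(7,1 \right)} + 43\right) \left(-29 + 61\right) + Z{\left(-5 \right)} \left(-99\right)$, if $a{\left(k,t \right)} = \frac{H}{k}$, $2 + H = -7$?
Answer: $\frac{3800}{7} \approx 542.86$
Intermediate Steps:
$H = -9$ ($H = -2 - 7 = -9$)
$a{\left(k,t \right)} = - \frac{9}{k}$
$\left(a{\left(7,1 \right)} + 43\right) \left(-29 + 61\right) + Z{\left(-5 \right)} \left(-99\right) = \left(- \frac{9}{7} + 43\right) \left(-29 + 61\right) + \left(3 - -5\right) \left(-99\right) = \left(\left(-9\right) \frac{1}{7} + 43\right) 32 + \left(3 + 5\right) \left(-99\right) = \left(- \frac{9}{7} + 43\right) 32 + 8 \left(-99\right) = \frac{292}{7} \cdot 32 - 792 = \frac{9344}{7} - 792 = \frac{3800}{7}$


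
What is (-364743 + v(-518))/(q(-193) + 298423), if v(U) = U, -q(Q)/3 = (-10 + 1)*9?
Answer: -365261/298666 ≈ -1.2230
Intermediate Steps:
q(Q) = 243 (q(Q) = -3*(-10 + 1)*9 = -(-27)*9 = -3*(-81) = 243)
(-364743 + v(-518))/(q(-193) + 298423) = (-364743 - 518)/(243 + 298423) = -365261/298666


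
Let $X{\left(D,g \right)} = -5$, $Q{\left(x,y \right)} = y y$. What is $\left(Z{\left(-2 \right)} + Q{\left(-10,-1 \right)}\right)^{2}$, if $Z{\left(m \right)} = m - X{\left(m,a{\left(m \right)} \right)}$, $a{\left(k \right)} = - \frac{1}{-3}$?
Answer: $16$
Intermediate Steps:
$a{\left(k \right)} = \frac{1}{3}$ ($a{\left(k \right)} = \left(-1\right) \left(- \frac{1}{3}\right) = \frac{1}{3}$)
$Q{\left(x,y \right)} = y^{2}$
$Z{\left(m \right)} = 5 + m$ ($Z{\left(m \right)} = m - -5 = m + 5 = 5 + m$)
$\left(Z{\left(-2 \right)} + Q{\left(-10,-1 \right)}\right)^{2} = \left(\left(5 - 2\right) + \left(-1\right)^{2}\right)^{2} = \left(3 + 1\right)^{2} = 4^{2} = 16$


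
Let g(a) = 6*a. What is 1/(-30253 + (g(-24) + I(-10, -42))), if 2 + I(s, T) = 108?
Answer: -1/30291 ≈ -3.3013e-5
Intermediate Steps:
I(s, T) = 106 (I(s, T) = -2 + 108 = 106)
1/(-30253 + (g(-24) + I(-10, -42))) = 1/(-30253 + (6*(-24) + 106)) = 1/(-30253 + (-144 + 106)) = 1/(-30253 - 38) = 1/(-30291) = -1/30291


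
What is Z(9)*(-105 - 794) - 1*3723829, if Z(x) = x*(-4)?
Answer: -3691465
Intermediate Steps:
Z(x) = -4*x
Z(9)*(-105 - 794) - 1*3723829 = (-4*9)*(-105 - 794) - 1*3723829 = -36*(-899) - 3723829 = 32364 - 3723829 = -3691465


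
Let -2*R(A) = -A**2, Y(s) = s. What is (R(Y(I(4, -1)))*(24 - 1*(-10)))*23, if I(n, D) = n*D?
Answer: 6256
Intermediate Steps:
I(n, D) = D*n
R(A) = A**2/2 (R(A) = -(-1)*A**2/2 = A**2/2)
(R(Y(I(4, -1)))*(24 - 1*(-10)))*23 = (((-1*4)**2/2)*(24 - 1*(-10)))*23 = (((1/2)*(-4)**2)*(24 + 10))*23 = (((1/2)*16)*34)*23 = (8*34)*23 = 272*23 = 6256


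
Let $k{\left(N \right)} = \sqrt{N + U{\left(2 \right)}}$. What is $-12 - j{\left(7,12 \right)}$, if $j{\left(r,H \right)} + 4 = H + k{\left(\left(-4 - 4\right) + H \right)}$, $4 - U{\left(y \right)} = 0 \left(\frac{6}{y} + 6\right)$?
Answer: $-20 - 2 \sqrt{2} \approx -22.828$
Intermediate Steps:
$U{\left(y \right)} = 4$ ($U{\left(y \right)} = 4 - 0 \left(\frac{6}{y} + 6\right) = 4 - 0 \left(6 + \frac{6}{y}\right) = 4 - 0 = 4 + 0 = 4$)
$k{\left(N \right)} = \sqrt{4 + N}$ ($k{\left(N \right)} = \sqrt{N + 4} = \sqrt{4 + N}$)
$j{\left(r,H \right)} = -4 + H + \sqrt{-4 + H}$ ($j{\left(r,H \right)} = -4 + \left(H + \sqrt{4 + \left(\left(-4 - 4\right) + H\right)}\right) = -4 + \left(H + \sqrt{4 + \left(-8 + H\right)}\right) = -4 + \left(H + \sqrt{-4 + H}\right) = -4 + H + \sqrt{-4 + H}$)
$-12 - j{\left(7,12 \right)} = -12 - \left(-4 + 12 + \sqrt{-4 + 12}\right) = -12 - \left(-4 + 12 + \sqrt{8}\right) = -12 - \left(-4 + 12 + 2 \sqrt{2}\right) = -12 - \left(8 + 2 \sqrt{2}\right) = -20 - 2 \sqrt{2}$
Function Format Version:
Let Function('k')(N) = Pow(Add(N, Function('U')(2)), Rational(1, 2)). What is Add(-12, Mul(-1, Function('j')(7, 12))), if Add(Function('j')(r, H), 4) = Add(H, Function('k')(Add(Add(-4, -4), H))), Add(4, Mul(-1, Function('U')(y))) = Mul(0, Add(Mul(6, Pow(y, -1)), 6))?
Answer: Add(-20, Mul(-2, Pow(2, Rational(1, 2)))) ≈ -22.828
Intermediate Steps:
Function('U')(y) = 4 (Function('U')(y) = Add(4, Mul(-1, Mul(0, Add(Mul(6, Pow(y, -1)), 6)))) = Add(4, Mul(-1, Mul(0, Add(6, Mul(6, Pow(y, -1)))))) = Add(4, Mul(-1, 0)) = Add(4, 0) = 4)
Function('k')(N) = Pow(Add(4, N), Rational(1, 2)) (Function('k')(N) = Pow(Add(N, 4), Rational(1, 2)) = Pow(Add(4, N), Rational(1, 2)))
Function('j')(r, H) = Add(-4, H, Pow(Add(-4, H), Rational(1, 2))) (Function('j')(r, H) = Add(-4, Add(H, Pow(Add(4, Add(Add(-4, -4), H)), Rational(1, 2)))) = Add(-4, Add(H, Pow(Add(4, Add(-8, H)), Rational(1, 2)))) = Add(-4, Add(H, Pow(Add(-4, H), Rational(1, 2)))) = Add(-4, H, Pow(Add(-4, H), Rational(1, 2))))
Add(-12, Mul(-1, Function('j')(7, 12))) = Add(-12, Mul(-1, Add(-4, 12, Pow(Add(-4, 12), Rational(1, 2))))) = Add(-12, Mul(-1, Add(-4, 12, Pow(8, Rational(1, 2))))) = Add(-12, Mul(-1, Add(-4, 12, Mul(2, Pow(2, Rational(1, 2)))))) = Add(-12, Mul(-1, Add(8, Mul(2, Pow(2, Rational(1, 2)))))) = Add(-12, Add(-8, Mul(-2, Pow(2, Rational(1, 2))))) = Add(-20, Mul(-2, Pow(2, Rational(1, 2))))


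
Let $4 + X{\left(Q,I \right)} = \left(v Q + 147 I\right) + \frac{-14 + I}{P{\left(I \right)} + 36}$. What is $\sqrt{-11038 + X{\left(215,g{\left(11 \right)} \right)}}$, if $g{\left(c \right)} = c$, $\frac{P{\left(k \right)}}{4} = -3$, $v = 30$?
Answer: $\frac{i \sqrt{47602}}{4} \approx 54.545 i$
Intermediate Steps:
$P{\left(k \right)} = -12$ ($P{\left(k \right)} = 4 \left(-3\right) = -12$)
$X{\left(Q,I \right)} = - \frac{55}{12} + 30 Q + \frac{3529 I}{24}$ ($X{\left(Q,I \right)} = -4 + \left(\left(30 Q + 147 I\right) + \frac{-14 + I}{-12 + 36}\right) = -4 + \left(\left(30 Q + 147 I\right) + \frac{-14 + I}{24}\right) = -4 + \left(\left(30 Q + 147 I\right) + \left(-14 + I\right) \frac{1}{24}\right) = -4 + \left(\left(30 Q + 147 I\right) + \left(- \frac{7}{12} + \frac{I}{24}\right)\right) = -4 + \left(- \frac{7}{12} + 30 Q + \frac{3529 I}{24}\right) = - \frac{55}{12} + 30 Q + \frac{3529 I}{24}$)
$\sqrt{-11038 + X{\left(215,g{\left(11 \right)} \right)}} = \sqrt{-11038 + \left(- \frac{55}{12} + 30 \cdot 215 + \frac{3529}{24} \cdot 11\right)} = \sqrt{-11038 + \left(- \frac{55}{12} + 6450 + \frac{38819}{24}\right)} = \sqrt{-11038 + \frac{64503}{8}} = \sqrt{- \frac{23801}{8}} = \frac{i \sqrt{47602}}{4}$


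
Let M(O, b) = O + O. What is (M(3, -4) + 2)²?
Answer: 64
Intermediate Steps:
M(O, b) = 2*O
(M(3, -4) + 2)² = (2*3 + 2)² = (6 + 2)² = 8² = 64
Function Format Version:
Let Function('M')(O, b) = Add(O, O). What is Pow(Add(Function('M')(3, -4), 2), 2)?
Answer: 64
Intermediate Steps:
Function('M')(O, b) = Mul(2, O)
Pow(Add(Function('M')(3, -4), 2), 2) = Pow(Add(Mul(2, 3), 2), 2) = Pow(Add(6, 2), 2) = Pow(8, 2) = 64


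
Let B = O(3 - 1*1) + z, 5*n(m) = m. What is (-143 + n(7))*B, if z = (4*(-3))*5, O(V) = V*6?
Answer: 33984/5 ≈ 6796.8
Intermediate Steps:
n(m) = m/5
O(V) = 6*V
z = -60 (z = -12*5 = -60)
B = -48 (B = 6*(3 - 1*1) - 60 = 6*(3 - 1) - 60 = 6*2 - 60 = 12 - 60 = -48)
(-143 + n(7))*B = (-143 + (⅕)*7)*(-48) = (-143 + 7/5)*(-48) = -708/5*(-48) = 33984/5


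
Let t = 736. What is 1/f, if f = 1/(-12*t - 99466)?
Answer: -108298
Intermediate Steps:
f = -1/108298 (f = 1/(-12*736 - 99466) = 1/(-8832 - 99466) = 1/(-108298) = -1/108298 ≈ -9.2338e-6)
1/f = 1/(-1/108298) = -108298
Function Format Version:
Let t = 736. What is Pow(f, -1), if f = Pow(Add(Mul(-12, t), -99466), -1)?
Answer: -108298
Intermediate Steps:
f = Rational(-1, 108298) (f = Pow(Add(Mul(-12, 736), -99466), -1) = Pow(Add(-8832, -99466), -1) = Pow(-108298, -1) = Rational(-1, 108298) ≈ -9.2338e-6)
Pow(f, -1) = Pow(Rational(-1, 108298), -1) = -108298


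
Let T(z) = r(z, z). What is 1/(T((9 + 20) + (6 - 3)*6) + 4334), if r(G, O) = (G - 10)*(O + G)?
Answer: 1/7812 ≈ 0.00012801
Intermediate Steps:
r(G, O) = (-10 + G)*(G + O)
T(z) = -20*z + 2*z**2 (T(z) = z**2 - 10*z - 10*z + z*z = z**2 - 10*z - 10*z + z**2 = -20*z + 2*z**2)
1/(T((9 + 20) + (6 - 3)*6) + 4334) = 1/(2*((9 + 20) + (6 - 3)*6)*(-10 + ((9 + 20) + (6 - 3)*6)) + 4334) = 1/(2*(29 + 3*6)*(-10 + (29 + 3*6)) + 4334) = 1/(2*(29 + 18)*(-10 + (29 + 18)) + 4334) = 1/(2*47*(-10 + 47) + 4334) = 1/(2*47*37 + 4334) = 1/(3478 + 4334) = 1/7812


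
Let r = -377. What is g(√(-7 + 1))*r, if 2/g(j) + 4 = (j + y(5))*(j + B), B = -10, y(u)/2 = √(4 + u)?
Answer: 13195/1249 - 754*I*√6/1249 ≈ 10.564 - 1.4787*I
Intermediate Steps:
y(u) = 2*√(4 + u)
g(j) = 2/(-4 + (-10 + j)*(6 + j)) (g(j) = 2/(-4 + (j + 2*√(4 + 5))*(j - 10)) = 2/(-4 + (j + 2*√9)*(-10 + j)) = 2/(-4 + (j + 2*3)*(-10 + j)) = 2/(-4 + (j + 6)*(-10 + j)) = 2/(-4 + (6 + j)*(-10 + j)) = 2/(-4 + (-10 + j)*(6 + j)))
g(√(-7 + 1))*r = (2/(-64 + (√(-7 + 1))² - 4*√(-7 + 1)))*(-377) = (2/(-64 + (√(-6))² - 4*I*√6))*(-377) = (2/(-64 + (I*√6)² - 4*I*√6))*(-377) = (2/(-64 - 6 - 4*I*√6))*(-377) = (2/(-70 - 4*I*√6))*(-377) = -754/(-70 - 4*I*√6)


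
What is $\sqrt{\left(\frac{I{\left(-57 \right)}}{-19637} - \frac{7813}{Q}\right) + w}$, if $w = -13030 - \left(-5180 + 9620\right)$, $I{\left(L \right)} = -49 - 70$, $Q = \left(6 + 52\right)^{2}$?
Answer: $\frac{5 i \sqrt{906602153001937}}{1138946} \approx 132.18 i$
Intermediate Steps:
$Q = 3364$ ($Q = 58^{2} = 3364$)
$I{\left(L \right)} = -119$
$w = -17470$ ($w = -13030 - 4440 = -17470$)
$\sqrt{\left(\frac{I{\left(-57 \right)}}{-19637} - \frac{7813}{Q}\right) + w} = \sqrt{\left(- \frac{119}{-19637} - \frac{7813}{3364}\right) - 17470} = \sqrt{\left(\left(-119\right) \left(- \frac{1}{19637}\right) - \frac{7813}{3364}\right) - 17470} = \sqrt{\left(\frac{119}{19637} - \frac{7813}{3364}\right) - 17470} = \sqrt{- \frac{153023565}{66058868} - 17470} = \sqrt{- \frac{1154201447525}{66058868}} = \frac{5 i \sqrt{906602153001937}}{1138946}$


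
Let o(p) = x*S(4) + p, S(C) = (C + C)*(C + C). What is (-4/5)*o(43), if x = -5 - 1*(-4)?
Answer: 84/5 ≈ 16.800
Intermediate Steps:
x = -1 (x = -5 + 4 = -1)
S(C) = 4*C**2 (S(C) = (2*C)*(2*C) = 4*C**2)
o(p) = -64 + p (o(p) = -4*4**2 + p = -4*16 + p = -1*64 + p = -64 + p)
(-4/5)*o(43) = (-4/5)*(-64 + 43) = -4*1/5*(-21) = -4/5*(-21) = 84/5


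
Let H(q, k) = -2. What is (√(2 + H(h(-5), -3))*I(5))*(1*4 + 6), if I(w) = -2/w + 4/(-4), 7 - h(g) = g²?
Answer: 0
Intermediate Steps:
h(g) = 7 - g²
I(w) = -1 - 2/w (I(w) = -2/w + 4*(-¼) = -2/w - 1 = -1 - 2/w)
(√(2 + H(h(-5), -3))*I(5))*(1*4 + 6) = (√(2 - 2)*((-2 - 1*5)/5))*(1*4 + 6) = (√0*((-2 - 5)/5))*(4 + 6) = (0*((⅕)*(-7)))*10 = (0*(-7/5))*10 = 0*10 = 0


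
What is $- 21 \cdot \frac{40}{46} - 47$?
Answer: $- \frac{1501}{23} \approx -65.261$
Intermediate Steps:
$- 21 \cdot \frac{40}{46} - 47 = - 21 \cdot 40 \cdot \frac{1}{46} - 47 = \left(-21\right) \frac{20}{23} - 47 = - \frac{420}{23} - 47 = - \frac{1501}{23}$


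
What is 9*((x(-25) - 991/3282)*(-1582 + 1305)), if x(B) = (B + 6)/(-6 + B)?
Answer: -26290347/33914 ≈ -775.21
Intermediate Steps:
x(B) = (6 + B)/(-6 + B)
9*((x(-25) - 991/3282)*(-1582 + 1305)) = 9*(((6 - 25)/(-6 - 25) - 991/3282)*(-1582 + 1305)) = 9*((-19/(-31) - 991*1/3282)*(-277)) = 9*((-1/31*(-19) - 991/3282)*(-277)) = 9*((19/31 - 991/3282)*(-277)) = 9*((31637/101742)*(-277)) = 9*(-8763449/101742) = -26290347/33914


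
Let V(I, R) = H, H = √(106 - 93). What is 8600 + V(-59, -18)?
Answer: 8600 + √13 ≈ 8603.6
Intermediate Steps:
H = √13 ≈ 3.6056
V(I, R) = √13
8600 + V(-59, -18) = 8600 + √13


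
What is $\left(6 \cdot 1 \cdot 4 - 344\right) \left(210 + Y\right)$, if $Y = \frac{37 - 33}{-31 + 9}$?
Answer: $- \frac{738560}{11} \approx -67142.0$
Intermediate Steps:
$Y = - \frac{2}{11}$ ($Y = \frac{4}{-22} = 4 \left(- \frac{1}{22}\right) = - \frac{2}{11} \approx -0.18182$)
$\left(6 \cdot 1 \cdot 4 - 344\right) \left(210 + Y\right) = \left(6 \cdot 1 \cdot 4 - 344\right) \left(210 - \frac{2}{11}\right) = \left(6 \cdot 4 - 344\right) \frac{2308}{11} = \left(24 - 344\right) \frac{2308}{11} = \left(-320\right) \frac{2308}{11} = - \frac{738560}{11}$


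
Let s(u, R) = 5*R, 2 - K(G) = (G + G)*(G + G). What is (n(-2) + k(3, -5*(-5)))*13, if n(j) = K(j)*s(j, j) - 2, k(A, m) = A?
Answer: 1833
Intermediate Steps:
K(G) = 2 - 4*G² (K(G) = 2 - (G + G)*(G + G) = 2 - 2*G*2*G = 2 - 4*G²)
n(j) = -2 + 5*j*(2 - 4*j²) (n(j) = (2 - 4*j²)*(5*j) - 2 = 5*j*(2 - 4*j²) - 2 = -2 + 5*j*(2 - 4*j²))
(n(-2) + k(3, -5*(-5)))*13 = ((-2 - 20*(-2)³ + 10*(-2)) + 3)*13 = ((-2 - 20*(-8) - 20) + 3)*13 = ((-2 + 160 - 20) + 3)*13 = (138 + 3)*13 = 141*13 = 1833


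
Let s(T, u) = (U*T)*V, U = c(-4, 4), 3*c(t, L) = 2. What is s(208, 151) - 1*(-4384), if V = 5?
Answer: 15232/3 ≈ 5077.3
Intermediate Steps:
c(t, L) = ⅔ (c(t, L) = (⅓)*2 = ⅔)
U = ⅔ ≈ 0.66667
s(T, u) = 10*T/3 (s(T, u) = (2*T/3)*5 = 10*T/3)
s(208, 151) - 1*(-4384) = (10/3)*208 - 1*(-4384) = 2080/3 + 4384 = 15232/3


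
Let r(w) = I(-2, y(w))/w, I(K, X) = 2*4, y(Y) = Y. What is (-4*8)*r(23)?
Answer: -256/23 ≈ -11.130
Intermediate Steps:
I(K, X) = 8
r(w) = 8/w
(-4*8)*r(23) = (-4*8)*(8/23) = -256/23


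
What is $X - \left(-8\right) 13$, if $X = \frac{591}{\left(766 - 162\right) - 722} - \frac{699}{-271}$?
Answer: $\frac{3248033}{31978} \approx 101.57$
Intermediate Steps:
$X = - \frac{77679}{31978}$ ($X = \frac{591}{604 - 722} - - \frac{699}{271} = \frac{591}{-118} + \frac{699}{271} = 591 \left(- \frac{1}{118}\right) + \frac{699}{271} = - \frac{591}{118} + \frac{699}{271} = - \frac{77679}{31978} \approx -2.4291$)
$X - \left(-8\right) 13 = - \frac{77679}{31978} - \left(-8\right) 13 = - \frac{77679}{31978} - -104 = - \frac{77679}{31978} + 104 = \frac{3248033}{31978}$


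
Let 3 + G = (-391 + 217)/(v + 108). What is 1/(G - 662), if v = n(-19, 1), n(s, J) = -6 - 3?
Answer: -33/22003 ≈ -0.0014998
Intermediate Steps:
n(s, J) = -9
v = -9
G = -157/33 (G = -3 + (-391 + 217)/(-9 + 108) = -3 - 174/99 = -3 - 174*1/99 = -3 - 58/33 = -157/33 ≈ -4.7576)
1/(G - 662) = 1/(-157/33 - 662) = 1/(-22003/33) = -33/22003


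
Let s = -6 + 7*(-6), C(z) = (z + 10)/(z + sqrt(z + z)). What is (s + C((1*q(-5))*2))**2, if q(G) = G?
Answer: 2304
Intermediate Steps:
C(z) = (10 + z)/(z + sqrt(2)*sqrt(z)) (C(z) = (10 + z)/(z + sqrt(2*z)) = (10 + z)/(z + sqrt(2)*sqrt(z)))
s = -48 (s = -6 - 42 = -48)
(s + C((1*q(-5))*2))**2 = (-48 + (10 + (1*(-5))*2)/((1*(-5))*2 + sqrt(2)*sqrt((1*(-5))*2)))**2 = (-48 + (10 - 5*2)/(-5*2 + sqrt(2)*sqrt(-5*2)))**2 = (-48 + (10 - 10)/(-10 + sqrt(2)*sqrt(-10)))**2 = (-48 + 0/(-10 + sqrt(2)*(I*sqrt(10))))**2 = (-48 + 0/(-10 + 2*I*sqrt(5)))**2 = (-48 + 0)**2 = (-48)**2 = 2304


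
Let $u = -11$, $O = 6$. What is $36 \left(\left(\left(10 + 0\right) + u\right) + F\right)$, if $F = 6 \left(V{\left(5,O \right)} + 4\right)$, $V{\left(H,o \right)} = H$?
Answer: $1908$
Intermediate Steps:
$F = 54$ ($F = 6 \left(5 + 4\right) = 6 \cdot 9 = 54$)
$36 \left(\left(\left(10 + 0\right) + u\right) + F\right) = 36 \left(\left(\left(10 + 0\right) - 11\right) + 54\right) = 36 \left(\left(10 - 11\right) + 54\right) = 36 \left(-1 + 54\right) = 36 \cdot 53 = 1908$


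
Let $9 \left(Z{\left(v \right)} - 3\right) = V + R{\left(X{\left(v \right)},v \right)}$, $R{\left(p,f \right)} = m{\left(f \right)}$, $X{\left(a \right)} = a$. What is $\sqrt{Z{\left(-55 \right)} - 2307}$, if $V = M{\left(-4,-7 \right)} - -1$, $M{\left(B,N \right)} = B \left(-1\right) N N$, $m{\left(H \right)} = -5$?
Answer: $\frac{8 i \sqrt{321}}{3} \approx 47.777 i$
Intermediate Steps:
$R{\left(p,f \right)} = -5$
$M{\left(B,N \right)} = - B N^{2}$ ($M{\left(B,N \right)} = - B N N = - B N^{2}$)
$V = 197$ ($V = \left(-1\right) \left(-4\right) \left(-7\right)^{2} - -1 = \left(-1\right) \left(-4\right) 49 + 1 = 196 + 1 = 197$)
$Z{\left(v \right)} = \frac{73}{3}$ ($Z{\left(v \right)} = 3 + \frac{197 - 5}{9} = 3 + \frac{1}{9} \cdot 192 = 3 + \frac{64}{3} = \frac{73}{3}$)
$\sqrt{Z{\left(-55 \right)} - 2307} = \sqrt{\frac{73}{3} - 2307} = \sqrt{- \frac{6848}{3}} = \frac{8 i \sqrt{321}}{3}$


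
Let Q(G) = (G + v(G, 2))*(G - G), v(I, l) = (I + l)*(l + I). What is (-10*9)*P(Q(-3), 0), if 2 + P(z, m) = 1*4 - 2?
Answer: 0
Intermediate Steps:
v(I, l) = (I + l)² (v(I, l) = (I + l)*(I + l) = (I + l)²)
Q(G) = 0 (Q(G) = (G + (G + 2)²)*(G - G) = (G + (2 + G)²)*0 = 0)
P(z, m) = 0 (P(z, m) = -2 + (1*4 - 2) = -2 + (4 - 2) = -2 + 2 = 0)
(-10*9)*P(Q(-3), 0) = -10*9*0 = -90*0 = 0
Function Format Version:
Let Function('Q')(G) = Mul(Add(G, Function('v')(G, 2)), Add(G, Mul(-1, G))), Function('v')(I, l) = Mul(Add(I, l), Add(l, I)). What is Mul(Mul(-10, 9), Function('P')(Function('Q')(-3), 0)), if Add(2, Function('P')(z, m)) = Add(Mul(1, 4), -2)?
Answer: 0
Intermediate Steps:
Function('v')(I, l) = Pow(Add(I, l), 2) (Function('v')(I, l) = Mul(Add(I, l), Add(I, l)) = Pow(Add(I, l), 2))
Function('Q')(G) = 0 (Function('Q')(G) = Mul(Add(G, Pow(Add(G, 2), 2)), Add(G, Mul(-1, G))) = Mul(Add(G, Pow(Add(2, G), 2)), 0) = 0)
Function('P')(z, m) = 0 (Function('P')(z, m) = Add(-2, Add(Mul(1, 4), -2)) = Add(-2, Add(4, -2)) = Add(-2, 2) = 0)
Mul(Mul(-10, 9), Function('P')(Function('Q')(-3), 0)) = Mul(Mul(-10, 9), 0) = Mul(-90, 0) = 0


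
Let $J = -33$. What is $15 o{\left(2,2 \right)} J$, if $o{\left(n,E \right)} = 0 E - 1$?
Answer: $495$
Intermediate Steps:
$o{\left(n,E \right)} = -1$ ($o{\left(n,E \right)} = 0 - 1 = -1$)
$15 o{\left(2,2 \right)} J = 15 \left(-1\right) \left(-33\right) = \left(-15\right) \left(-33\right) = 495$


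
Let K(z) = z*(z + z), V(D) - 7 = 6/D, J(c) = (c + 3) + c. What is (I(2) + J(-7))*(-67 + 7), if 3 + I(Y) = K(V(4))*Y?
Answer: -16500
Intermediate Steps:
J(c) = 3 + 2*c (J(c) = (3 + c) + c = 3 + 2*c)
V(D) = 7 + 6/D
K(z) = 2*z² (K(z) = z*(2*z) = 2*z²)
I(Y) = -3 + 289*Y/2 (I(Y) = -3 + (2*(7 + 6/4)²)*Y = -3 + (2*(7 + 6*(¼))²)*Y = -3 + (2*(7 + 3/2)²)*Y = -3 + (2*(17/2)²)*Y = -3 + (2*(289/4))*Y = -3 + 289*Y/2)
(I(2) + J(-7))*(-67 + 7) = ((-3 + (289/2)*2) + (3 + 2*(-7)))*(-67 + 7) = ((-3 + 289) + (3 - 14))*(-60) = (286 - 11)*(-60) = 275*(-60) = -16500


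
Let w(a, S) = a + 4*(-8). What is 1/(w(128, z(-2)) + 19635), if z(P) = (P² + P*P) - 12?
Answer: 1/19731 ≈ 5.0682e-5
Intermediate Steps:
z(P) = -12 + 2*P² (z(P) = (P² + P²) - 12 = 2*P² - 12 = -12 + 2*P²)
w(a, S) = -32 + a (w(a, S) = a - 32 = -32 + a)
1/(w(128, z(-2)) + 19635) = 1/((-32 + 128) + 19635) = 1/(96 + 19635) = 1/19731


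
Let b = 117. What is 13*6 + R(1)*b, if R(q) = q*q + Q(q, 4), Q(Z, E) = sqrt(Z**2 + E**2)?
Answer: 195 + 117*sqrt(17) ≈ 677.40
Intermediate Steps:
Q(Z, E) = sqrt(E**2 + Z**2)
R(q) = q**2 + sqrt(16 + q**2) (R(q) = q*q + sqrt(4**2 + q**2) = q**2 + sqrt(16 + q**2))
13*6 + R(1)*b = 13*6 + (1**2 + sqrt(16 + 1**2))*117 = 78 + (1 + sqrt(16 + 1))*117 = 78 + (1 + sqrt(17))*117 = 78 + (117 + 117*sqrt(17)) = 195 + 117*sqrt(17)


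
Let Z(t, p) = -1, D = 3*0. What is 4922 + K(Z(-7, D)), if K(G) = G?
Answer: 4921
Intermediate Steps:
D = 0
4922 + K(Z(-7, D)) = 4922 - 1 = 4921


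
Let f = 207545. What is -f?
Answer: -207545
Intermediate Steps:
-f = -1*207545 = -207545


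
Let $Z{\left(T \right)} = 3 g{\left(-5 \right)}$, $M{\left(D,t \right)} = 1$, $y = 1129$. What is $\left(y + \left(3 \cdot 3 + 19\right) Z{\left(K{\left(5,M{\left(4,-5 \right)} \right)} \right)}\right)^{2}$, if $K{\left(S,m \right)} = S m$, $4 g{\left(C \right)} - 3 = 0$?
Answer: $1420864$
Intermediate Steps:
$g{\left(C \right)} = \frac{3}{4}$ ($g{\left(C \right)} = \frac{3}{4} + \frac{1}{4} \cdot 0 = \frac{3}{4} + 0 = \frac{3}{4}$)
$Z{\left(T \right)} = \frac{9}{4}$ ($Z{\left(T \right)} = 3 \cdot \frac{3}{4} = \frac{9}{4}$)
$\left(y + \left(3 \cdot 3 + 19\right) Z{\left(K{\left(5,M{\left(4,-5 \right)} \right)} \right)}\right)^{2} = \left(1129 + \left(3 \cdot 3 + 19\right) \frac{9}{4}\right)^{2} = \left(1129 + \left(9 + 19\right) \frac{9}{4}\right)^{2} = \left(1129 + 28 \cdot \frac{9}{4}\right)^{2} = \left(1129 + 63\right)^{2} = 1192^{2} = 1420864$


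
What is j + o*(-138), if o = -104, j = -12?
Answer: 14340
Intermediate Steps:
j + o*(-138) = -12 - 104*(-138) = -12 + 14352 = 14340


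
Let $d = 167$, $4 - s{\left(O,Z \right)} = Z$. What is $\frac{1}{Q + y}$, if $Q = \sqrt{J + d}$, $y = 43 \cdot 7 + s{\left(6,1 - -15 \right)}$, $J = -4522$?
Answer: $\frac{289}{87876} - \frac{i \sqrt{4355}}{87876} \approx 0.0032887 - 0.00075097 i$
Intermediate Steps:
$s{\left(O,Z \right)} = 4 - Z$
$y = 289$ ($y = 43 \cdot 7 + \left(4 - \left(1 - -15\right)\right) = 301 + \left(4 - \left(1 + 15\right)\right) = 301 + \left(4 - 16\right) = 301 - 12 = 289$)
$Q = i \sqrt{4355}$ ($Q = \sqrt{-4522 + 167} = \sqrt{-4355} = i \sqrt{4355} \approx 65.992 i$)
$\frac{1}{Q + y} = \frac{1}{i \sqrt{4355} + 289} = \frac{1}{289 + i \sqrt{4355}}$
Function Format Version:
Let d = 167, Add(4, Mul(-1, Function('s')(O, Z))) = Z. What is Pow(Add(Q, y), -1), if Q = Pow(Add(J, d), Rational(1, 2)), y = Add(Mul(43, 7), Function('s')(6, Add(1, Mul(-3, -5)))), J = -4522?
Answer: Add(Rational(289, 87876), Mul(Rational(-1, 87876), I, Pow(4355, Rational(1, 2)))) ≈ Add(0.0032887, Mul(-0.00075097, I))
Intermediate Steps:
Function('s')(O, Z) = Add(4, Mul(-1, Z))
y = 289 (y = Add(Mul(43, 7), Add(4, Mul(-1, Add(1, Mul(-3, -5))))) = Add(301, Add(4, Mul(-1, Add(1, 15)))) = Add(301, Add(4, Mul(-1, 16))) = Add(301, Add(4, -16)) = Add(301, -12) = 289)
Q = Mul(I, Pow(4355, Rational(1, 2))) (Q = Pow(Add(-4522, 167), Rational(1, 2)) = Pow(-4355, Rational(1, 2)) = Mul(I, Pow(4355, Rational(1, 2))) ≈ Mul(65.992, I))
Pow(Add(Q, y), -1) = Pow(Add(Mul(I, Pow(4355, Rational(1, 2))), 289), -1) = Pow(Add(289, Mul(I, Pow(4355, Rational(1, 2)))), -1)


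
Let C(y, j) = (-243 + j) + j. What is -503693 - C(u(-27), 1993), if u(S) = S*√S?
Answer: -507436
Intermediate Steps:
u(S) = S^(3/2)
C(y, j) = -243 + 2*j
-503693 - C(u(-27), 1993) = -503693 - (-243 + 2*1993) = -503693 - (-243 + 3986) = -503693 - 1*3743 = -503693 - 3743 = -507436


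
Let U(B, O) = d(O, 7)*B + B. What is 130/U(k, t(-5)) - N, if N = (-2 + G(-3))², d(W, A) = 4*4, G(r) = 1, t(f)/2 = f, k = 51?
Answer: -737/867 ≈ -0.85006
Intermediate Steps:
t(f) = 2*f
d(W, A) = 16
U(B, O) = 17*B (U(B, O) = 16*B + B = 17*B)
N = 1 (N = (-2 + 1)² = (-1)² = 1)
130/U(k, t(-5)) - N = 130/((17*51)) - 1*1 = 130/867 - 1 = -737/867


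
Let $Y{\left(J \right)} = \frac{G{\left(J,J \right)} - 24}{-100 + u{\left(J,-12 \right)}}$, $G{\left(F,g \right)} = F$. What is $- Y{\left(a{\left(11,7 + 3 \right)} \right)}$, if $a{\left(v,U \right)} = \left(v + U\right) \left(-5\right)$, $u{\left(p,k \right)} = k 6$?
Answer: $- \frac{3}{4} \approx -0.75$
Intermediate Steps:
$u{\left(p,k \right)} = 6 k$
$a{\left(v,U \right)} = - 5 U - 5 v$ ($a{\left(v,U \right)} = \left(U + v\right) \left(-5\right) = - 5 U - 5 v$)
$Y{\left(J \right)} = \frac{6}{43} - \frac{J}{172}$ ($Y{\left(J \right)} = \frac{J - 24}{-100 + 6 \left(-12\right)} = \frac{-24 + J}{-100 - 72} = \frac{-24 + J}{-172} = \left(-24 + J\right) \left(- \frac{1}{172}\right) = \frac{6}{43} - \frac{J}{172}$)
$- Y{\left(a{\left(11,7 + 3 \right)} \right)} = - (\frac{6}{43} - \frac{- 5 \left(7 + 3\right) - 55}{172}) = - (\frac{6}{43} - \frac{\left(-5\right) 10 - 55}{172}) = - (\frac{6}{43} - \frac{-50 - 55}{172}) = - (\frac{6}{43} - - \frac{105}{172}) = - (\frac{6}{43} + \frac{105}{172}) = \left(-1\right) \frac{3}{4} = - \frac{3}{4}$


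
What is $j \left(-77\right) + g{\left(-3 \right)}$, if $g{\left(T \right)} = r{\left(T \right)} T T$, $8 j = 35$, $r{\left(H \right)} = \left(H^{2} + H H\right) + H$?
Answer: $- \frac{1615}{8} \approx -201.88$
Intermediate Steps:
$r{\left(H \right)} = H + 2 H^{2}$ ($r{\left(H \right)} = \left(H^{2} + H^{2}\right) + H = 2 H^{2} + H = H + 2 H^{2}$)
$j = \frac{35}{8}$ ($j = \frac{1}{8} \cdot 35 = \frac{35}{8} \approx 4.375$)
$g{\left(T \right)} = T^{3} \left(1 + 2 T\right)$ ($g{\left(T \right)} = T \left(1 + 2 T\right) T T = T^{2} \left(1 + 2 T\right) T = T^{3} \left(1 + 2 T\right)$)
$j \left(-77\right) + g{\left(-3 \right)} = \frac{35}{8} \left(-77\right) + \left(-3\right)^{3} \left(1 + 2 \left(-3\right)\right) = - \frac{2695}{8} - 27 \left(1 - 6\right) = - \frac{2695}{8} - -135 = - \frac{2695}{8} + 135 = - \frac{1615}{8}$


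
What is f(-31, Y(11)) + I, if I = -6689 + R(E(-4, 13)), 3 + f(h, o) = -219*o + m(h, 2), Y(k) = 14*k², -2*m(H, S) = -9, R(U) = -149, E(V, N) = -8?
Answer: -755645/2 ≈ -3.7782e+5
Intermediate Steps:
m(H, S) = 9/2 (m(H, S) = -½*(-9) = 9/2)
f(h, o) = 3/2 - 219*o (f(h, o) = -3 + (-219*o + 9/2) = -3 + (9/2 - 219*o) = 3/2 - 219*o)
I = -6838 (I = -6689 - 149 = -6838)
f(-31, Y(11)) + I = (3/2 - 3066*11²) - 6838 = (3/2 - 3066*121) - 6838 = (3/2 - 219*1694) - 6838 = (3/2 - 370986) - 6838 = -741969/2 - 6838 = -755645/2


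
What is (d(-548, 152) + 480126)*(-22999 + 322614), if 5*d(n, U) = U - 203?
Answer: 143849895417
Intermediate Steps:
d(n, U) = -203/5 + U/5 (d(n, U) = (U - 203)/5 = (-203 + U)/5 = -203/5 + U/5)
(d(-548, 152) + 480126)*(-22999 + 322614) = ((-203/5 + (⅕)*152) + 480126)*(-22999 + 322614) = ((-203/5 + 152/5) + 480126)*299615 = (-51/5 + 480126)*299615 = (2400579/5)*299615 = 143849895417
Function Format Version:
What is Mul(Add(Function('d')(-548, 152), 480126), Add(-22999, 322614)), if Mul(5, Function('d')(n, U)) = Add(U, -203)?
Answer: 143849895417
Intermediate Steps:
Function('d')(n, U) = Add(Rational(-203, 5), Mul(Rational(1, 5), U)) (Function('d')(n, U) = Mul(Rational(1, 5), Add(U, -203)) = Mul(Rational(1, 5), Add(-203, U)) = Add(Rational(-203, 5), Mul(Rational(1, 5), U)))
Mul(Add(Function('d')(-548, 152), 480126), Add(-22999, 322614)) = Mul(Add(Add(Rational(-203, 5), Mul(Rational(1, 5), 152)), 480126), Add(-22999, 322614)) = Mul(Add(Add(Rational(-203, 5), Rational(152, 5)), 480126), 299615) = Mul(Add(Rational(-51, 5), 480126), 299615) = Mul(Rational(2400579, 5), 299615) = 143849895417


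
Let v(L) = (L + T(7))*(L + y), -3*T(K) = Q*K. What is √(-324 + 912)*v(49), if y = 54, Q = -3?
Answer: 80752*√3 ≈ 1.3987e+5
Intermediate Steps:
T(K) = K (T(K) = -(-1)*K = K)
v(L) = (7 + L)*(54 + L) (v(L) = (L + 7)*(L + 54) = (7 + L)*(54 + L))
√(-324 + 912)*v(49) = √(-324 + 912)*(378 + 49² + 61*49) = √588*(378 + 2401 + 2989) = (14*√3)*5768 = 80752*√3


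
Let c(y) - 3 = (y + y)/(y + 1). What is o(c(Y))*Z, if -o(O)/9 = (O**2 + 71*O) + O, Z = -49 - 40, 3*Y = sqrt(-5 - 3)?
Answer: 801*(1055*I + 3636*sqrt(2))/(-I + 12*sqrt(2)) ≈ 2.3894e+5 + 63875.0*I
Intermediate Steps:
Y = 2*I*sqrt(2)/3 (Y = sqrt(-5 - 3)/3 = sqrt(-8)/3 = (2*I*sqrt(2))/3 = 2*I*sqrt(2)/3 ≈ 0.94281*I)
c(y) = 3 + 2*y/(1 + y) (c(y) = 3 + (y + y)/(y + 1) = 3 + (2*y)/(1 + y) = 3 + 2*y/(1 + y))
Z = -89
o(O) = -648*O - 9*O**2 (o(O) = -9*((O**2 + 71*O) + O) = -9*(O**2 + 72*O) = -648*O - 9*O**2)
o(c(Y))*Z = -9*(3 + 5*(2*I*sqrt(2)/3))/(1 + 2*I*sqrt(2)/3)*(72 + (3 + 5*(2*I*sqrt(2)/3))/(1 + 2*I*sqrt(2)/3))*(-89) = -9*(3 + 10*I*sqrt(2)/3)/(1 + 2*I*sqrt(2)/3)*(72 + (3 + 10*I*sqrt(2)/3)/(1 + 2*I*sqrt(2)/3))*(-89) = -9*(3 + 10*I*sqrt(2)/3)*(72 + (3 + 10*I*sqrt(2)/3)/(1 + 2*I*sqrt(2)/3))/(1 + 2*I*sqrt(2)/3)*(-89) = 801*(3 + 10*I*sqrt(2)/3)*(72 + (3 + 10*I*sqrt(2)/3)/(1 + 2*I*sqrt(2)/3))/(1 + 2*I*sqrt(2)/3)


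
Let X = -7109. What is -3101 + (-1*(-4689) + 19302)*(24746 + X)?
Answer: 423126166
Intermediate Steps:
-3101 + (-1*(-4689) + 19302)*(24746 + X) = -3101 + (-1*(-4689) + 19302)*(24746 - 7109) = -3101 + (4689 + 19302)*17637 = -3101 + 23991*17637 = -3101 + 423129267 = 423126166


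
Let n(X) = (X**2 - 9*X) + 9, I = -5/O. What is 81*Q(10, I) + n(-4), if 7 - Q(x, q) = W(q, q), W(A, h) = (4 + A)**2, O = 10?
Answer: -1457/4 ≈ -364.25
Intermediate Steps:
I = -1/2 (I = -5/10 = -5*1/10 = -1/2 ≈ -0.50000)
Q(x, q) = 7 - (4 + q)**2
n(X) = 9 + X**2 - 9*X
81*Q(10, I) + n(-4) = 81*(7 - (4 - 1/2)**2) + (9 + (-4)**2 - 9*(-4)) = 81*(7 - (7/2)**2) + (9 + 16 + 36) = 81*(7 - 1*49/4) + 61 = 81*(7 - 49/4) + 61 = 81*(-21/4) + 61 = -1701/4 + 61 = -1457/4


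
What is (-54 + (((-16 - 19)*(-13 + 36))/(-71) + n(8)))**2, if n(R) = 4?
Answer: 7535025/5041 ≈ 1494.7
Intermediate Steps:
(-54 + (((-16 - 19)*(-13 + 36))/(-71) + n(8)))**2 = (-54 + (((-16 - 19)*(-13 + 36))/(-71) + 4))**2 = (-54 + (-35*23*(-1/71) + 4))**2 = (-54 + (-805*(-1/71) + 4))**2 = (-54 + (805/71 + 4))**2 = (-54 + 1089/71)**2 = (-2745/71)**2 = 7535025/5041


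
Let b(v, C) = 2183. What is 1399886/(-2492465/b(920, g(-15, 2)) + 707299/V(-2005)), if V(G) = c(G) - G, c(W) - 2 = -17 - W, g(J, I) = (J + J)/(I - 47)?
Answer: -6104262398155/4206681979 ≈ -1451.1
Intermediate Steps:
g(J, I) = 2*J/(-47 + I) (g(J, I) = (2*J)/(-47 + I) = 2*J/(-47 + I))
c(W) = -15 - W (c(W) = 2 + (-17 - W) = -15 - W)
V(G) = -15 - 2*G (V(G) = (-15 - G) - G = -15 - 2*G)
1399886/(-2492465/b(920, g(-15, 2)) + 707299/V(-2005)) = 1399886/(-2492465/2183 + 707299/(-15 - 2*(-2005))) = 1399886/(-2492465*1/2183 + 707299/(-15 + 4010)) = 1399886/(-2492465/2183 + 707299/3995) = 1399886/(-8413363958/8721085) = 1399886*(-8721085/8413363958) = -6104262398155/4206681979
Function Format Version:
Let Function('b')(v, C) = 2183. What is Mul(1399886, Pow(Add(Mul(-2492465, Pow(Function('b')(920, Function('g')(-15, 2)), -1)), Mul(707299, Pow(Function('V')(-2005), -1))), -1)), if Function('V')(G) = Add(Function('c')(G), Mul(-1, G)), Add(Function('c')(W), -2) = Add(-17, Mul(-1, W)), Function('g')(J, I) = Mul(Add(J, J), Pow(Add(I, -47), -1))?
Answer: Rational(-6104262398155, 4206681979) ≈ -1451.1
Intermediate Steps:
Function('g')(J, I) = Mul(2, J, Pow(Add(-47, I), -1)) (Function('g')(J, I) = Mul(Mul(2, J), Pow(Add(-47, I), -1)) = Mul(2, J, Pow(Add(-47, I), -1)))
Function('c')(W) = Add(-15, Mul(-1, W)) (Function('c')(W) = Add(2, Add(-17, Mul(-1, W))) = Add(-15, Mul(-1, W)))
Function('V')(G) = Add(-15, Mul(-2, G)) (Function('V')(G) = Add(Add(-15, Mul(-1, G)), Mul(-1, G)) = Add(-15, Mul(-2, G)))
Mul(1399886, Pow(Add(Mul(-2492465, Pow(Function('b')(920, Function('g')(-15, 2)), -1)), Mul(707299, Pow(Function('V')(-2005), -1))), -1)) = Mul(1399886, Pow(Add(Mul(-2492465, Pow(2183, -1)), Mul(707299, Pow(Add(-15, Mul(-2, -2005)), -1))), -1)) = Mul(1399886, Pow(Add(Mul(-2492465, Rational(1, 2183)), Mul(707299, Pow(Add(-15, 4010), -1))), -1)) = Mul(1399886, Pow(Add(Rational(-2492465, 2183), Mul(707299, Pow(3995, -1))), -1)) = Mul(1399886, Pow(Add(Rational(-2492465, 2183), Mul(707299, Rational(1, 3995))), -1)) = Mul(1399886, Pow(Add(Rational(-2492465, 2183), Rational(707299, 3995)), -1)) = Mul(1399886, Pow(Rational(-8413363958, 8721085), -1)) = Mul(1399886, Rational(-8721085, 8413363958)) = Rational(-6104262398155, 4206681979)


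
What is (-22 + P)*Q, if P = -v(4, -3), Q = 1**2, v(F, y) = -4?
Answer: -18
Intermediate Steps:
Q = 1
P = 4 (P = -1*(-4) = 4)
(-22 + P)*Q = (-22 + 4)*1 = -18*1 = -18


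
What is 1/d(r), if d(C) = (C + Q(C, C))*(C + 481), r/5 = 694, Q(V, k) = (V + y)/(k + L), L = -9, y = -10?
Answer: 3461/47463876630 ≈ 7.2919e-8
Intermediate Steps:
Q(V, k) = (-10 + V)/(-9 + k) (Q(V, k) = (V - 10)/(k - 9) = (-10 + V)/(-9 + k))
r = 3470 (r = 5*694 = 3470)
d(C) = (481 + C)*(C + (-10 + C)/(-9 + C)) (d(C) = (C + (-10 + C)/(-9 + C))*(C + 481) = (C + (-10 + C)/(-9 + C))*(481 + C) = (481 + C)*(C + (-10 + C)/(-9 + C)))
1/d(r) = 1/((-4810 + 3470³ - 3858*3470 + 473*3470²)/(-9 + 3470)) = 1/((-4810 + 41781923000 - 13387260 + 473*12040900)/3461) = 1/((-4810 + 41781923000 - 13387260 + 5695345700)/3461) = 1/((1/3461)*47463876630) = 1/(47463876630/3461) = 3461/47463876630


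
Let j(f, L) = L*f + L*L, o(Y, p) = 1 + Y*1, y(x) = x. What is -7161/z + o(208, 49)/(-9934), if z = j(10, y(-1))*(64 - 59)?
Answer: 23709323/149010 ≈ 159.11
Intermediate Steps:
o(Y, p) = 1 + Y
j(f, L) = L² + L*f (j(f, L) = L*f + L² = L² + L*f)
z = -45 (z = (-(-1 + 10))*(64 - 59) = -1*9*5 = -9*5 = -45)
-7161/z + o(208, 49)/(-9934) = -7161/(-45) + (1 + 208)/(-9934) = -7161*(-1/45) + 209*(-1/9934) = 2387/15 - 209/9934 = 23709323/149010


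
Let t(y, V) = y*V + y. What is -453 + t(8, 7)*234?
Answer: 14523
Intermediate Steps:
t(y, V) = y + V*y (t(y, V) = V*y + y = y + V*y)
-453 + t(8, 7)*234 = -453 + (8*(1 + 7))*234 = -453 + (8*8)*234 = -453 + 64*234 = -453 + 14976 = 14523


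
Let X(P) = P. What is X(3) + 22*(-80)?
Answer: -1757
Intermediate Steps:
X(3) + 22*(-80) = 3 + 22*(-80) = 3 - 1760 = -1757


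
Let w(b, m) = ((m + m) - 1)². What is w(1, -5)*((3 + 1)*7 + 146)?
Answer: 21054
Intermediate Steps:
w(b, m) = (-1 + 2*m)² (w(b, m) = (2*m - 1)² = (-1 + 2*m)²)
w(1, -5)*((3 + 1)*7 + 146) = (-1 + 2*(-5))²*((3 + 1)*7 + 146) = (-1 - 10)²*(4*7 + 146) = (-11)²*(28 + 146) = 121*174 = 21054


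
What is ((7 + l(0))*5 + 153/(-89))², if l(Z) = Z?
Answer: 8773444/7921 ≈ 1107.6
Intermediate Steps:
((7 + l(0))*5 + 153/(-89))² = ((7 + 0)*5 + 153/(-89))² = (7*5 + 153*(-1/89))² = (35 - 153/89)² = (2962/89)² = 8773444/7921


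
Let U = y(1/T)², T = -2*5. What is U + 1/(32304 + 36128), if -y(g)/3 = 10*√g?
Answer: -6158879/68432 ≈ -90.000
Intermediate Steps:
T = -10
y(g) = -30*√g
U = -90 (U = (-30*I*√10/10)² = (-3*I*√10)² = -90)
U + 1/(32304 + 36128) = -90 + 1/(32304 + 36128) = -90 + 1/68432 = -6158879/68432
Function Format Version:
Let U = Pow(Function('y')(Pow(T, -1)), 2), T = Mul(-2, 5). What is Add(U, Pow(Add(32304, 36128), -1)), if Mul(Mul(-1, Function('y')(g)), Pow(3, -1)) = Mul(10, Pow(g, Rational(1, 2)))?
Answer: Rational(-6158879, 68432) ≈ -90.000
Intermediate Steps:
T = -10
Function('y')(g) = Mul(-30, Pow(g, Rational(1, 2))) (Function('y')(g) = Mul(-3, Mul(10, Pow(g, Rational(1, 2)))) = Mul(-30, Pow(g, Rational(1, 2))))
U = -90 (U = Pow(Mul(-30, Pow(Pow(-10, -1), Rational(1, 2))), 2) = Pow(Mul(-30, Pow(Rational(-1, 10), Rational(1, 2))), 2) = Pow(Mul(-30, Mul(Rational(1, 10), I, Pow(10, Rational(1, 2)))), 2) = Pow(Mul(-3, I, Pow(10, Rational(1, 2))), 2) = -90)
Add(U, Pow(Add(32304, 36128), -1)) = Add(-90, Pow(Add(32304, 36128), -1)) = Add(-90, Pow(68432, -1)) = Add(-90, Rational(1, 68432)) = Rational(-6158879, 68432)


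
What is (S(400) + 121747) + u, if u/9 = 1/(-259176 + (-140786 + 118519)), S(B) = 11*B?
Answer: 35503190112/281443 ≈ 1.2615e+5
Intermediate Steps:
u = -9/281443 (u = 9/(-259176 + (-140786 + 118519)) = 9/(-259176 - 22267) = 9/(-281443) = 9*(-1/281443) = -9/281443 ≈ -3.1978e-5)
(S(400) + 121747) + u = (11*400 + 121747) - 9/281443 = (4400 + 121747) - 9/281443 = 126147 - 9/281443 = 35503190112/281443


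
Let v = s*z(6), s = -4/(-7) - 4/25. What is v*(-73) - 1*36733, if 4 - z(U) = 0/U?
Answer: -6449299/175 ≈ -36853.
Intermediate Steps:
z(U) = 4 (z(U) = 4 - 0/U = 4 - 1*0 = 4 + 0 = 4)
s = 72/175 (s = -4*(-1/7) - 4*1/25 = 4/7 - 4/25 = 72/175 ≈ 0.41143)
v = 288/175 (v = (72/175)*4 = 288/175 ≈ 1.6457)
v*(-73) - 1*36733 = (288/175)*(-73) - 1*36733 = -21024/175 - 36733 = -6449299/175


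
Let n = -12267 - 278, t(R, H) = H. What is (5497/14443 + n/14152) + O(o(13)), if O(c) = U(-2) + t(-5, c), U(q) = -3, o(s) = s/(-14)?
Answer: -6344683977/1430781352 ≈ -4.4344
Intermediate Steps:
o(s) = -s/14 (o(s) = s*(-1/14) = -s/14)
O(c) = -3 + c
n = -12545
(5497/14443 + n/14152) + O(o(13)) = (5497/14443 - 12545/14152) + (-3 - 1/14*13) = (5497*(1/14443) - 12545*1/14152) + (-3 - 13/14) = (5497/14443 - 12545/14152) - 55/14 = -103393891/204397336 - 55/14 = -6344683977/1430781352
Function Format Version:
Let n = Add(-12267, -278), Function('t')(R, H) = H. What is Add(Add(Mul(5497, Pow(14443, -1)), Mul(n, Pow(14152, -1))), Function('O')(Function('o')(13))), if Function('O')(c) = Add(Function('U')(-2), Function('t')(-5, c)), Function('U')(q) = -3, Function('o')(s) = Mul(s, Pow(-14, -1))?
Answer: Rational(-6344683977, 1430781352) ≈ -4.4344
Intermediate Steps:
Function('o')(s) = Mul(Rational(-1, 14), s) (Function('o')(s) = Mul(s, Rational(-1, 14)) = Mul(Rational(-1, 14), s))
Function('O')(c) = Add(-3, c)
n = -12545
Add(Add(Mul(5497, Pow(14443, -1)), Mul(n, Pow(14152, -1))), Function('O')(Function('o')(13))) = Add(Add(Mul(5497, Pow(14443, -1)), Mul(-12545, Pow(14152, -1))), Add(-3, Mul(Rational(-1, 14), 13))) = Add(Add(Mul(5497, Rational(1, 14443)), Mul(-12545, Rational(1, 14152))), Add(-3, Rational(-13, 14))) = Add(Add(Rational(5497, 14443), Rational(-12545, 14152)), Rational(-55, 14)) = Add(Rational(-103393891, 204397336), Rational(-55, 14)) = Rational(-6344683977, 1430781352)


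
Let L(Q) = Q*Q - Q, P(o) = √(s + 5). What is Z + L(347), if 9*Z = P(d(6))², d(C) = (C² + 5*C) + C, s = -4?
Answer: 1080559/9 ≈ 1.2006e+5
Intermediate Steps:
d(C) = C² + 6*C
P(o) = 1 (P(o) = √(-4 + 5) = √1 = 1)
L(Q) = Q² - Q
Z = ⅑ (Z = (⅑)*1² = (⅑)*1 = ⅑ ≈ 0.11111)
Z + L(347) = ⅑ + 347*(-1 + 347) = ⅑ + 347*346 = ⅑ + 120062 = 1080559/9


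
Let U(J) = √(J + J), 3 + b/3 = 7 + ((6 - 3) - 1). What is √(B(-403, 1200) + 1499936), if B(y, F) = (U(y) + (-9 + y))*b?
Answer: √(1492520 + 18*I*√806) ≈ 1221.7 + 0.21*I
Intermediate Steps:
b = 18 (b = -9 + 3*(7 + ((6 - 3) - 1)) = -9 + 3*(7 + (3 - 1)) = -9 + 3*(7 + 2) = -9 + 3*9 = -9 + 27 = 18)
U(J) = √2*√J (U(J) = √(2*J) = √2*√J)
B(y, F) = -162 + 18*y + 18*√2*√y (B(y, F) = (√2*√y + (-9 + y))*18 = (-9 + y + √2*√y)*18 = -162 + 18*y + 18*√2*√y)
√(B(-403, 1200) + 1499936) = √((-162 + 18*(-403) + 18*√2*√(-403)) + 1499936) = √((-162 - 7254 + 18*√2*(I*√403)) + 1499936) = √((-162 - 7254 + 18*I*√806) + 1499936) = √((-7416 + 18*I*√806) + 1499936) = √(1492520 + 18*I*√806)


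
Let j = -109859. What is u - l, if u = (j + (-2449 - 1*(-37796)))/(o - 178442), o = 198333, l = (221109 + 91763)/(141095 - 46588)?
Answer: -1895034648/268548391 ≈ -7.0566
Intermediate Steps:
l = 44696/13501 (l = 312872/94507 = 312872*(1/94507) = 44696/13501 ≈ 3.3106)
u = -74512/19891 (u = (-109859 + (-2449 - 1*(-37796)))/(198333 - 178442) = (-109859 + (-2449 + 37796))/19891 = (-109859 + 35347)*(1/19891) = -74512*1/19891 = -74512/19891 ≈ -3.7460)
u - l = -74512/19891 - 1*44696/13501 = -74512/19891 - 44696/13501 = -1895034648/268548391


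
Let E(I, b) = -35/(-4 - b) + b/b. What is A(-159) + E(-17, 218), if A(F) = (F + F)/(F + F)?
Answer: 479/222 ≈ 2.1577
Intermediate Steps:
E(I, b) = 1 - 35/(-4 - b) (E(I, b) = -35/(-4 - b) + 1 = 1 - 35/(-4 - b))
A(F) = 1 (A(F) = (2*F)/((2*F)) = (2*F)*(1/(2*F)) = 1)
A(-159) + E(-17, 218) = 1 + (39 + 218)/(4 + 218) = 1 + 257/222 = 479/222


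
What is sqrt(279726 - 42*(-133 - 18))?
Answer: 2*sqrt(71517) ≈ 534.85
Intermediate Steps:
sqrt(279726 - 42*(-133 - 18)) = sqrt(279726 - 42*(-151)) = sqrt(279726 + 6342) = sqrt(286068) = 2*sqrt(71517)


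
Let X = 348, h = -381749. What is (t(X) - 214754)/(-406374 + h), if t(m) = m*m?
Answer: 93650/788123 ≈ 0.11883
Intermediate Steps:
t(m) = m**2
(t(X) - 214754)/(-406374 + h) = (348**2 - 214754)/(-406374 - 381749) = (121104 - 214754)/(-788123) = -93650*(-1/788123) = 93650/788123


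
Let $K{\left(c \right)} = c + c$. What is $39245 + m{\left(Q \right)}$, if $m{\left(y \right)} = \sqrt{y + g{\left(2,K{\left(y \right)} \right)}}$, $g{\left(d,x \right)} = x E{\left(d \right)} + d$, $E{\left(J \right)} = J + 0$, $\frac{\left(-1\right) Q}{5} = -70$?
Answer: $39245 + 2 \sqrt{438} \approx 39287.0$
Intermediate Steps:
$Q = 350$ ($Q = \left(-5\right) \left(-70\right) = 350$)
$K{\left(c \right)} = 2 c$
$E{\left(J \right)} = J$
$g{\left(d,x \right)} = d + d x$ ($g{\left(d,x \right)} = x d + d = d x + d = d + d x$)
$m{\left(y \right)} = \sqrt{2 + 5 y}$ ($m{\left(y \right)} = \sqrt{y + 2 \left(1 + 2 y\right)} = \sqrt{y + \left(2 + 4 y\right)} = \sqrt{2 + 5 y}$)
$39245 + m{\left(Q \right)} = 39245 + \sqrt{2 + 5 \cdot 350} = 39245 + \sqrt{2 + 1750} = 39245 + \sqrt{1752} = 39245 + 2 \sqrt{438}$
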